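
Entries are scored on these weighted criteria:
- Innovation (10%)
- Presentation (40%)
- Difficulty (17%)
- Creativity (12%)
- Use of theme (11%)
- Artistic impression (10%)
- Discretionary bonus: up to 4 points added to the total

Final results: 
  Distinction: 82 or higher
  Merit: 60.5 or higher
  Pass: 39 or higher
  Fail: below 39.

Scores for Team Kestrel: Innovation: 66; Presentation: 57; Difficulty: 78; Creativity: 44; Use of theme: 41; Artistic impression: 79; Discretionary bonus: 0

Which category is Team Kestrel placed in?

Weighted total:
  Innovation 66 × 0.1 = 6.6
  Presentation 57 × 0.4 = 22.8
  Difficulty 78 × 0.17 = 13.26
  Creativity 44 × 0.12 = 5.28
  Use of theme 41 × 0.11 = 4.51
  Artistic impression 79 × 0.1 = 7.9
Sum = 60.35
Discretionary bonus: 60.35 + 0 = 60.35
60.35 is ≥ 39 and < 60.5 → Pass

Pass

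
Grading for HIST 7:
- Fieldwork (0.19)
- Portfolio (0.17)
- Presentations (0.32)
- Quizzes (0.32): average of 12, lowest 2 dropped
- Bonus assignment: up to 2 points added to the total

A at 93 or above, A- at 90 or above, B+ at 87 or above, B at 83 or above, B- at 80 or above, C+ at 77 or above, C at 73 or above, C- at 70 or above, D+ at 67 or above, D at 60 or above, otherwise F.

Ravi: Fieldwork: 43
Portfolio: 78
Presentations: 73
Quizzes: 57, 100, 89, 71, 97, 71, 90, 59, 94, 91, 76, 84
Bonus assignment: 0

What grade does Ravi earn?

C-

Quizzes: drop 57, 59 → average of remaining 10 = 863/10 = 86.3
Weighted total:
  Fieldwork 43 × 0.19 = 8.17
  Portfolio 78 × 0.17 = 13.26
  Presentations 73 × 0.32 = 23.36
  Quizzes 86.3 × 0.32 = 27.616
Sum = 72.406
Bonus assignment: 72.406 + 0 = 72.406
72.406 is ≥ 70 and < 73 → C-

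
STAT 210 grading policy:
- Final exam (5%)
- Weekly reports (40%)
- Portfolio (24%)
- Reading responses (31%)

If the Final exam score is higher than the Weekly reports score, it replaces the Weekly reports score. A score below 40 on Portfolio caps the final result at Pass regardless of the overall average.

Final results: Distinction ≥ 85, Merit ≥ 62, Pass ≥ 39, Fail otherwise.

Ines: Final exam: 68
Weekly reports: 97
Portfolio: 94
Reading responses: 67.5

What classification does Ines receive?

Final exam (68) ≤ Weekly reports (97), so Weekly reports stays at 97.
Portfolio score 94 ≥ 40: minimum met.
Weighted total:
  Final exam 68 × 0.05 = 3.4
  Weekly reports 97 × 0.4 = 38.8
  Portfolio 94 × 0.24 = 22.56
  Reading responses 67.5 × 0.31 = 20.925
Sum = 85.685
85.685 ≥ 85 → Distinction

Distinction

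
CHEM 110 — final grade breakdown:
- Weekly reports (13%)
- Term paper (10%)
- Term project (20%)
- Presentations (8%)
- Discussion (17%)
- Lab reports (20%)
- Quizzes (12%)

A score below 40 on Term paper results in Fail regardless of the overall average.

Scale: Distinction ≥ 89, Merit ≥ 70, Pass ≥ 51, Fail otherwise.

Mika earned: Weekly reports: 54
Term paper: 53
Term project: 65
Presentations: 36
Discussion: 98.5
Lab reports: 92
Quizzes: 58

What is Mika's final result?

Term paper score 53 ≥ 40: minimum met.
Weighted total:
  Weekly reports 54 × 0.13 = 7.02
  Term paper 53 × 0.1 = 5.3
  Term project 65 × 0.2 = 13
  Presentations 36 × 0.08 = 2.88
  Discussion 98.5 × 0.17 = 16.745
  Lab reports 92 × 0.2 = 18.4
  Quizzes 58 × 0.12 = 6.96
Sum = 70.305
70.305 is ≥ 70 and < 89 → Merit

Merit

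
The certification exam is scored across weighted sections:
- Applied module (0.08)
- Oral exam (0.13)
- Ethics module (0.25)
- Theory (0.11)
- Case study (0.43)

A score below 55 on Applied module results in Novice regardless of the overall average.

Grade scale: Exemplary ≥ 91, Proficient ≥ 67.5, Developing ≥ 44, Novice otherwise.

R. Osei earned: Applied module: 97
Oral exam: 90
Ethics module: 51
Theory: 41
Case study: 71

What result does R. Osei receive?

Developing

Applied module score 97 ≥ 55: minimum met.
Weighted total:
  Applied module 97 × 0.08 = 7.76
  Oral exam 90 × 0.13 = 11.7
  Ethics module 51 × 0.25 = 12.75
  Theory 41 × 0.11 = 4.51
  Case study 71 × 0.43 = 30.53
Sum = 67.25
67.25 is ≥ 44 and < 67.5 → Developing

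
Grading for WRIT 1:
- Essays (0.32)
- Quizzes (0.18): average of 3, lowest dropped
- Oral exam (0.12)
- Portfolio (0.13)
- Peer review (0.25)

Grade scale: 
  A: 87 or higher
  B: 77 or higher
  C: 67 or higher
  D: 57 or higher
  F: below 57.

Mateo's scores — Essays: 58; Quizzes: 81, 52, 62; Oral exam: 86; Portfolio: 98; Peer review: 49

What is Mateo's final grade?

D

Quizzes: drop 52 → average of remaining 2 = 143/2 = 71.5
Weighted total:
  Essays 58 × 0.32 = 18.56
  Quizzes 71.5 × 0.18 = 12.87
  Oral exam 86 × 0.12 = 10.32
  Portfolio 98 × 0.13 = 12.74
  Peer review 49 × 0.25 = 12.25
Sum = 66.74
66.74 is ≥ 57 and < 67 → D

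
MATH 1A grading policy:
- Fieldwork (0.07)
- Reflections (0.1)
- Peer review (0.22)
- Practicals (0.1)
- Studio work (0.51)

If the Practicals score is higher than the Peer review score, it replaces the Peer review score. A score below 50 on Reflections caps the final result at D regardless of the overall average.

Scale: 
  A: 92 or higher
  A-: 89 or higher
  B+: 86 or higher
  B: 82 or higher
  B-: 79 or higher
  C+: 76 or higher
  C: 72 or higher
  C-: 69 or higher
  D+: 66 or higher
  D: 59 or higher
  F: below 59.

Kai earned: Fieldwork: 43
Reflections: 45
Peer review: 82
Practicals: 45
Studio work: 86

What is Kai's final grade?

D

Practicals (45) ≤ Peer review (82), so Peer review stays at 82.
Reflections score 45 < 50: minimum not met.
Weighted total:
  Fieldwork 43 × 0.07 = 3.01
  Reflections 45 × 0.1 = 4.5
  Peer review 82 × 0.22 = 18.04
  Practicals 45 × 0.1 = 4.5
  Studio work 86 × 0.51 = 43.86
Sum = 73.91
73.91 would be C; cap at D applies → D.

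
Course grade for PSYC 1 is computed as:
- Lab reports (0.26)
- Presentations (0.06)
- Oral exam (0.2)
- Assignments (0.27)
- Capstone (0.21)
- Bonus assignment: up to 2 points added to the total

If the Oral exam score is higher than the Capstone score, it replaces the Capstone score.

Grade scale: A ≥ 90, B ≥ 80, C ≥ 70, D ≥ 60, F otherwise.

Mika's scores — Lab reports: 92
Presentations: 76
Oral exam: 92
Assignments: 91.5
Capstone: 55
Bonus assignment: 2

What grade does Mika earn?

Oral exam (92) > Capstone (55), so Capstone counts as 92.
Weighted total:
  Lab reports 92 × 0.26 = 23.92
  Presentations 76 × 0.06 = 4.56
  Oral exam 92 × 0.2 = 18.4
  Assignments 91.5 × 0.27 = 24.705
  Capstone 92 × 0.21 = 19.32
Sum = 90.905
Bonus assignment: 90.905 + 2 = 92.905
92.905 ≥ 90 → A

A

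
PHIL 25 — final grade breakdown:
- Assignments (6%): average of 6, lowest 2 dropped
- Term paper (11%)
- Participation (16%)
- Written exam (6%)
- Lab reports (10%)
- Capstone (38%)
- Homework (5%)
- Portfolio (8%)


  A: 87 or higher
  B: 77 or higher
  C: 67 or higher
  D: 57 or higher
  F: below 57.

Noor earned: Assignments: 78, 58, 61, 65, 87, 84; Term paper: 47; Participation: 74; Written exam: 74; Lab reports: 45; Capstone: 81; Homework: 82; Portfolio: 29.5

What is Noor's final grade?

Assignments: drop 58, 61 → average of remaining 4 = 314/4 = 78.5
Weighted total:
  Assignments 78.5 × 0.06 = 4.71
  Term paper 47 × 0.11 = 5.17
  Participation 74 × 0.16 = 11.84
  Written exam 74 × 0.06 = 4.44
  Lab reports 45 × 0.1 = 4.5
  Capstone 81 × 0.38 = 30.78
  Homework 82 × 0.05 = 4.1
  Portfolio 29.5 × 0.08 = 2.36
Sum = 67.9
67.9 is ≥ 67 and < 77 → C

C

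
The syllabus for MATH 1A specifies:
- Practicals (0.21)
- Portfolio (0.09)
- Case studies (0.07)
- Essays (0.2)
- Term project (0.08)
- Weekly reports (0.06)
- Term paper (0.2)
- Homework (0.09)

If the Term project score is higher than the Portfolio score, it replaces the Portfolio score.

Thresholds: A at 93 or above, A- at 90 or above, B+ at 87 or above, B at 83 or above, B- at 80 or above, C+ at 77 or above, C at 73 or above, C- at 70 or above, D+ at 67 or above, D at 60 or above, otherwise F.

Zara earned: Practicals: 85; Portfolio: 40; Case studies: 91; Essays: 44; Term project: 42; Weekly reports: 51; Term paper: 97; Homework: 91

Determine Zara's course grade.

Term project (42) > Portfolio (40), so Portfolio counts as 42.
Weighted total:
  Practicals 85 × 0.21 = 17.85
  Portfolio 42 × 0.09 = 3.78
  Case studies 91 × 0.07 = 6.37
  Essays 44 × 0.2 = 8.8
  Term project 42 × 0.08 = 3.36
  Weekly reports 51 × 0.06 = 3.06
  Term paper 97 × 0.2 = 19.4
  Homework 91 × 0.09 = 8.19
Sum = 70.81
70.81 is ≥ 70 and < 73 → C-

C-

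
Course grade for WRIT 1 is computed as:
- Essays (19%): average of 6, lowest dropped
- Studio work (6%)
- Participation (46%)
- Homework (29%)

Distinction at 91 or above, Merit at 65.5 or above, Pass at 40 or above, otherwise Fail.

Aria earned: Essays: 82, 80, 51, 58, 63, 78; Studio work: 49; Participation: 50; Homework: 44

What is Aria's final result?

Pass

Essays: drop 51 → average of remaining 5 = 361/5 = 72.2
Weighted total:
  Essays 72.2 × 0.19 = 13.718
  Studio work 49 × 0.06 = 2.94
  Participation 50 × 0.46 = 23
  Homework 44 × 0.29 = 12.76
Sum = 52.418
52.418 is ≥ 40 and < 65.5 → Pass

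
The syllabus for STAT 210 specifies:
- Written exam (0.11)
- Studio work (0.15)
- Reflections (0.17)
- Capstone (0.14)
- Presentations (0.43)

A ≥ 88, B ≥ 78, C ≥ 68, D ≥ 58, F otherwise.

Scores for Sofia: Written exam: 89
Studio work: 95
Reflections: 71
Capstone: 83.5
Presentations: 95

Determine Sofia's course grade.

Weighted total:
  Written exam 89 × 0.11 = 9.79
  Studio work 95 × 0.15 = 14.25
  Reflections 71 × 0.17 = 12.07
  Capstone 83.5 × 0.14 = 11.69
  Presentations 95 × 0.43 = 40.85
Sum = 88.65
88.65 ≥ 88 → A

A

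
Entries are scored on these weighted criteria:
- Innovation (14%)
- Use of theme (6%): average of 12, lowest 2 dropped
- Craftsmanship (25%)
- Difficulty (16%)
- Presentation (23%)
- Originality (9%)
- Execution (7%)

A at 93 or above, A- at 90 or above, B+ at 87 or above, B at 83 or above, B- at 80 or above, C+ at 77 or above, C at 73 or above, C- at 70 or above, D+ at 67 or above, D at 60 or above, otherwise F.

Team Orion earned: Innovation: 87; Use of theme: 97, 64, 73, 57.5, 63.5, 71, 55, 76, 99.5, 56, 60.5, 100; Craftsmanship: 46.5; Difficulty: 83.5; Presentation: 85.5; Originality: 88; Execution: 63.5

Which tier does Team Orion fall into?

Use of theme: drop 55, 56 → average of remaining 10 = 762/10 = 76.2
Weighted total:
  Innovation 87 × 0.14 = 12.18
  Use of theme 76.2 × 0.06 = 4.572
  Craftsmanship 46.5 × 0.25 = 11.625
  Difficulty 83.5 × 0.16 = 13.36
  Presentation 85.5 × 0.23 = 19.665
  Originality 88 × 0.09 = 7.92
  Execution 63.5 × 0.07 = 4.445
Sum = 73.767
73.767 is ≥ 73 and < 77 → C

C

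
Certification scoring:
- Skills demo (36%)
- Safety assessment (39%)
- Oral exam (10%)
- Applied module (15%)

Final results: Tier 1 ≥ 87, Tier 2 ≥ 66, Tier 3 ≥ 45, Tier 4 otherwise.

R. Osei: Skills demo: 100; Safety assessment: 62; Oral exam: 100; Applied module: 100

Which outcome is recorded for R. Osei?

Tier 2

Weighted total:
  Skills demo 100 × 0.36 = 36
  Safety assessment 62 × 0.39 = 24.18
  Oral exam 100 × 0.1 = 10
  Applied module 100 × 0.15 = 15
Sum = 85.18
85.18 is ≥ 66 and < 87 → Tier 2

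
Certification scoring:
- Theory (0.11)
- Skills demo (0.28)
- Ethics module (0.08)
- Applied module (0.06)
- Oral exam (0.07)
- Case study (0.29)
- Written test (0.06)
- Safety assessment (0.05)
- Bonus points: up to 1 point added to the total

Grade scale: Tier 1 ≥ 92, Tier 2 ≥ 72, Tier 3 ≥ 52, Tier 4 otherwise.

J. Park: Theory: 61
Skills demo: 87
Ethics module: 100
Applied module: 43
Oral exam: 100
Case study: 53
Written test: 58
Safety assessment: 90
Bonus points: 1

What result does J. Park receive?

Weighted total:
  Theory 61 × 0.11 = 6.71
  Skills demo 87 × 0.28 = 24.36
  Ethics module 100 × 0.08 = 8
  Applied module 43 × 0.06 = 2.58
  Oral exam 100 × 0.07 = 7
  Case study 53 × 0.29 = 15.37
  Written test 58 × 0.06 = 3.48
  Safety assessment 90 × 0.05 = 4.5
Sum = 72
Bonus points: 72 + 1 = 73
73 is ≥ 72 and < 92 → Tier 2

Tier 2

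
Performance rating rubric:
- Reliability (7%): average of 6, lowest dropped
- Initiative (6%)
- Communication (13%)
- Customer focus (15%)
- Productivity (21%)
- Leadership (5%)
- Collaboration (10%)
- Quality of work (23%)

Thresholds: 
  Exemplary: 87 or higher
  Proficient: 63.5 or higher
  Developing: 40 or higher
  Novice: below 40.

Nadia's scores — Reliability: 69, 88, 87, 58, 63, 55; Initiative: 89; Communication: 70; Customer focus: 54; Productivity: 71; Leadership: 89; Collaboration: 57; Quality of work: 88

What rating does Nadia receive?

Proficient

Reliability: drop 55 → average of remaining 5 = 365/5 = 73
Weighted total:
  Reliability 73 × 0.07 = 5.11
  Initiative 89 × 0.06 = 5.34
  Communication 70 × 0.13 = 9.1
  Customer focus 54 × 0.15 = 8.1
  Productivity 71 × 0.21 = 14.91
  Leadership 89 × 0.05 = 4.45
  Collaboration 57 × 0.1 = 5.7
  Quality of work 88 × 0.23 = 20.24
Sum = 72.95
72.95 is ≥ 63.5 and < 87 → Proficient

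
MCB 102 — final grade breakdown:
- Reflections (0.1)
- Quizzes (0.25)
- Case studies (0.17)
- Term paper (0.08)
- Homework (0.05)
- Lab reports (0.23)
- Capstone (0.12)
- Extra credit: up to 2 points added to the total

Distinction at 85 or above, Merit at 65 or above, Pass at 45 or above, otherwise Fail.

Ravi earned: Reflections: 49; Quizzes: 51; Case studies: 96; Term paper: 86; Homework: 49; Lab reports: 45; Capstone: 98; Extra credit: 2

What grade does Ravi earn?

Merit

Weighted total:
  Reflections 49 × 0.1 = 4.9
  Quizzes 51 × 0.25 = 12.75
  Case studies 96 × 0.17 = 16.32
  Term paper 86 × 0.08 = 6.88
  Homework 49 × 0.05 = 2.45
  Lab reports 45 × 0.23 = 10.35
  Capstone 98 × 0.12 = 11.76
Sum = 65.41
Extra credit: 65.41 + 2 = 67.41
67.41 is ≥ 65 and < 85 → Merit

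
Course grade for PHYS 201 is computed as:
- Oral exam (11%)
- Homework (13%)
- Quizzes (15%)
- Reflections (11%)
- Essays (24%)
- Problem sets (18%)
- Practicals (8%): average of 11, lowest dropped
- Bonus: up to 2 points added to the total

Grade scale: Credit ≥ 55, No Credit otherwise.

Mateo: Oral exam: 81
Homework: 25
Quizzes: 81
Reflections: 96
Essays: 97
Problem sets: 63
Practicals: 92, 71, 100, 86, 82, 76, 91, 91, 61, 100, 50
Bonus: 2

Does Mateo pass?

Practicals: drop 50 → average of remaining 10 = 850/10 = 85
Weighted total:
  Oral exam 81 × 0.11 = 8.91
  Homework 25 × 0.13 = 3.25
  Quizzes 81 × 0.15 = 12.15
  Reflections 96 × 0.11 = 10.56
  Essays 97 × 0.24 = 23.28
  Problem sets 63 × 0.18 = 11.34
  Practicals 85 × 0.08 = 6.8
Sum = 76.29
Bonus: 76.29 + 2 = 78.29
78.29 ≥ 55 → Credit

Credit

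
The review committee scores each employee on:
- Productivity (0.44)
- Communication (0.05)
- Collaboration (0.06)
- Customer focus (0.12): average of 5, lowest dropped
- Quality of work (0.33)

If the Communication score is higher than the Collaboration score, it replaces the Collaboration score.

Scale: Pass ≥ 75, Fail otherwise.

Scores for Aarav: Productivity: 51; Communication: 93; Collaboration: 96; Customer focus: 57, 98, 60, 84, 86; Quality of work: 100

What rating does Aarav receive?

Customer focus: drop 57 → average of remaining 4 = 328/4 = 82
Communication (93) ≤ Collaboration (96), so Collaboration stays at 96.
Weighted total:
  Productivity 51 × 0.44 = 22.44
  Communication 93 × 0.05 = 4.65
  Collaboration 96 × 0.06 = 5.76
  Customer focus 82 × 0.12 = 9.84
  Quality of work 100 × 0.33 = 33
Sum = 75.69
75.69 ≥ 75 → Pass

Pass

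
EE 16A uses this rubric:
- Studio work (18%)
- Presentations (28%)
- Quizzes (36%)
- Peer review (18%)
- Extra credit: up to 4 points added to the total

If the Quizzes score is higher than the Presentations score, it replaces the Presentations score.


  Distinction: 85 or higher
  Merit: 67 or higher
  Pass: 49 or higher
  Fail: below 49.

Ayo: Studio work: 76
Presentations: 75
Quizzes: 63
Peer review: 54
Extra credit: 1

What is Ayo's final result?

Quizzes (63) ≤ Presentations (75), so Presentations stays at 75.
Weighted total:
  Studio work 76 × 0.18 = 13.68
  Presentations 75 × 0.28 = 21
  Quizzes 63 × 0.36 = 22.68
  Peer review 54 × 0.18 = 9.72
Sum = 67.08
Extra credit: 67.08 + 1 = 68.08
68.08 is ≥ 67 and < 85 → Merit

Merit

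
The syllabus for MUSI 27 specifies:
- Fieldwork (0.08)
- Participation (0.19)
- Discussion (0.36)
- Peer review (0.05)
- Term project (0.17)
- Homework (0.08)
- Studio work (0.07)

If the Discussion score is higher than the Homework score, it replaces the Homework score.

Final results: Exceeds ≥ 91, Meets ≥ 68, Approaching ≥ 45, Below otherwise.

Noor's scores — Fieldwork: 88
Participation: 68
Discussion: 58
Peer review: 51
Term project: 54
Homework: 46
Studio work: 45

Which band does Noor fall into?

Discussion (58) > Homework (46), so Homework counts as 58.
Weighted total:
  Fieldwork 88 × 0.08 = 7.04
  Participation 68 × 0.19 = 12.92
  Discussion 58 × 0.36 = 20.88
  Peer review 51 × 0.05 = 2.55
  Term project 54 × 0.17 = 9.18
  Homework 58 × 0.08 = 4.64
  Studio work 45 × 0.07 = 3.15
Sum = 60.36
60.36 is ≥ 45 and < 68 → Approaching

Approaching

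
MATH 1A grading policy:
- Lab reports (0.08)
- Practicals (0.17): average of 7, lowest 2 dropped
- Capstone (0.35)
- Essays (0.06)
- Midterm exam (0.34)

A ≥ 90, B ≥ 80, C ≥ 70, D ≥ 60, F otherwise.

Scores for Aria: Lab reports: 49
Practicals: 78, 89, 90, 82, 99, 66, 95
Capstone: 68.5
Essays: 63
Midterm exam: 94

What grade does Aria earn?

C

Practicals: drop 66, 78 → average of remaining 5 = 455/5 = 91
Weighted total:
  Lab reports 49 × 0.08 = 3.92
  Practicals 91 × 0.17 = 15.47
  Capstone 68.5 × 0.35 = 23.975
  Essays 63 × 0.06 = 3.78
  Midterm exam 94 × 0.34 = 31.96
Sum = 79.105
79.105 is ≥ 70 and < 80 → C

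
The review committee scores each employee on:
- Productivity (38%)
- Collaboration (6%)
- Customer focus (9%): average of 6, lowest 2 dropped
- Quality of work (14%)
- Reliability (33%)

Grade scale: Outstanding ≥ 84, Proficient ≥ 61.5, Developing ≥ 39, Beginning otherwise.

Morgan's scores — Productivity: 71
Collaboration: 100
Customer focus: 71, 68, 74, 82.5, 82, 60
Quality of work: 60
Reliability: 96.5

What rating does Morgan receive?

Proficient

Customer focus: drop 60, 68 → average of remaining 4 = 309.5/4 = 77.375
Weighted total:
  Productivity 71 × 0.38 = 26.98
  Collaboration 100 × 0.06 = 6
  Customer focus 77.375 × 0.09 = 6.96375
  Quality of work 60 × 0.14 = 8.4
  Reliability 96.5 × 0.33 = 31.845
Sum = 80.18875
80.18875 is ≥ 61.5 and < 84 → Proficient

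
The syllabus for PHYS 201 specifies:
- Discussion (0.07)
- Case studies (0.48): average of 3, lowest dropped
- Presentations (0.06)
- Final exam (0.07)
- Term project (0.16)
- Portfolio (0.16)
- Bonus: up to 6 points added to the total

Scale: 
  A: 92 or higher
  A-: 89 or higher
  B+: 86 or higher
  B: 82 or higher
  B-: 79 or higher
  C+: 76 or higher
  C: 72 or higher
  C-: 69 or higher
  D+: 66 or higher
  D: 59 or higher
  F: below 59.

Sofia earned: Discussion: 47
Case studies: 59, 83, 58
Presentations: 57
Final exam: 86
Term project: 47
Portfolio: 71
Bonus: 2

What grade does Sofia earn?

D+

Case studies: drop 58 → average of remaining 2 = 142/2 = 71
Weighted total:
  Discussion 47 × 0.07 = 3.29
  Case studies 71 × 0.48 = 34.08
  Presentations 57 × 0.06 = 3.42
  Final exam 86 × 0.07 = 6.02
  Term project 47 × 0.16 = 7.52
  Portfolio 71 × 0.16 = 11.36
Sum = 65.69
Bonus: 65.69 + 2 = 67.69
67.69 is ≥ 66 and < 69 → D+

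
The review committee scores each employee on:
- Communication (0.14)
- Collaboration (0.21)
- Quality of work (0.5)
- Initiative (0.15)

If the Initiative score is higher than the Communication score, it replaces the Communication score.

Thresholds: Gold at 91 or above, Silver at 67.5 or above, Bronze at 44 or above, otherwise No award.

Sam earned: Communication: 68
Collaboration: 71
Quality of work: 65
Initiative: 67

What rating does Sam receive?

Initiative (67) ≤ Communication (68), so Communication stays at 68.
Weighted total:
  Communication 68 × 0.14 = 9.52
  Collaboration 71 × 0.21 = 14.91
  Quality of work 65 × 0.5 = 32.5
  Initiative 67 × 0.15 = 10.05
Sum = 66.98
66.98 is ≥ 44 and < 67.5 → Bronze

Bronze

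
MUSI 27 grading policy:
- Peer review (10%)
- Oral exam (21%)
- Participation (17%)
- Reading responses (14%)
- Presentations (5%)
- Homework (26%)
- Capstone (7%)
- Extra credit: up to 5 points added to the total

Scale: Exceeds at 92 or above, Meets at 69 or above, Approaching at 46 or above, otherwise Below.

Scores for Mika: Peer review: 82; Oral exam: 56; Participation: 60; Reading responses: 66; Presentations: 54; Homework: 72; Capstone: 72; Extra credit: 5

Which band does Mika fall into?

Meets

Weighted total:
  Peer review 82 × 0.1 = 8.2
  Oral exam 56 × 0.21 = 11.76
  Participation 60 × 0.17 = 10.2
  Reading responses 66 × 0.14 = 9.24
  Presentations 54 × 0.05 = 2.7
  Homework 72 × 0.26 = 18.72
  Capstone 72 × 0.07 = 5.04
Sum = 65.86
Extra credit: 65.86 + 5 = 70.86
70.86 is ≥ 69 and < 92 → Meets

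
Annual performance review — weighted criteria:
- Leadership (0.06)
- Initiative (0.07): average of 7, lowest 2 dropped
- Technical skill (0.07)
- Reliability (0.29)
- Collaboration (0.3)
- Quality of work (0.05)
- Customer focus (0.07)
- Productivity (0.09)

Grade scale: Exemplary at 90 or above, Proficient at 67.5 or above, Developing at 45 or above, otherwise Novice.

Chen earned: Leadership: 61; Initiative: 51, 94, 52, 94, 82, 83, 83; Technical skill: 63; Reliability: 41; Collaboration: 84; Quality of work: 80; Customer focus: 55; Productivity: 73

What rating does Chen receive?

Initiative: drop 51, 52 → average of remaining 5 = 436/5 = 87.2
Weighted total:
  Leadership 61 × 0.06 = 3.66
  Initiative 87.2 × 0.07 = 6.104
  Technical skill 63 × 0.07 = 4.41
  Reliability 41 × 0.29 = 11.89
  Collaboration 84 × 0.3 = 25.2
  Quality of work 80 × 0.05 = 4
  Customer focus 55 × 0.07 = 3.85
  Productivity 73 × 0.09 = 6.57
Sum = 65.684
65.684 is ≥ 45 and < 67.5 → Developing

Developing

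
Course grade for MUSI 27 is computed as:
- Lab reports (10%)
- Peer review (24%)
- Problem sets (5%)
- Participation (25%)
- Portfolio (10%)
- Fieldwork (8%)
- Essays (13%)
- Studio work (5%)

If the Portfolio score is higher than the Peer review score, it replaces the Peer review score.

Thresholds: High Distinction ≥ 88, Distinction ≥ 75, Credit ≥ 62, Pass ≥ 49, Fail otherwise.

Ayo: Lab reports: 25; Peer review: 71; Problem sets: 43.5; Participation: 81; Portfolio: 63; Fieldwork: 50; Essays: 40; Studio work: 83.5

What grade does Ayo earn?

Portfolio (63) ≤ Peer review (71), so Peer review stays at 71.
Weighted total:
  Lab reports 25 × 0.1 = 2.5
  Peer review 71 × 0.24 = 17.04
  Problem sets 43.5 × 0.05 = 2.175
  Participation 81 × 0.25 = 20.25
  Portfolio 63 × 0.1 = 6.3
  Fieldwork 50 × 0.08 = 4
  Essays 40 × 0.13 = 5.2
  Studio work 83.5 × 0.05 = 4.175
Sum = 61.64
61.64 is ≥ 49 and < 62 → Pass

Pass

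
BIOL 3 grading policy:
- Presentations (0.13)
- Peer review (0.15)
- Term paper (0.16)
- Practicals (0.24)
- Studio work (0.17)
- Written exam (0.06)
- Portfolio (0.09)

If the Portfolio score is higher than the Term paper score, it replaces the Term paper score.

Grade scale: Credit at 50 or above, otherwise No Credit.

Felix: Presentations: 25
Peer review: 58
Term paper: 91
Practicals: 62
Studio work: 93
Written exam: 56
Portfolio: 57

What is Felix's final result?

Portfolio (57) ≤ Term paper (91), so Term paper stays at 91.
Weighted total:
  Presentations 25 × 0.13 = 3.25
  Peer review 58 × 0.15 = 8.7
  Term paper 91 × 0.16 = 14.56
  Practicals 62 × 0.24 = 14.88
  Studio work 93 × 0.17 = 15.81
  Written exam 56 × 0.06 = 3.36
  Portfolio 57 × 0.09 = 5.13
Sum = 65.69
65.69 ≥ 50 → Credit

Credit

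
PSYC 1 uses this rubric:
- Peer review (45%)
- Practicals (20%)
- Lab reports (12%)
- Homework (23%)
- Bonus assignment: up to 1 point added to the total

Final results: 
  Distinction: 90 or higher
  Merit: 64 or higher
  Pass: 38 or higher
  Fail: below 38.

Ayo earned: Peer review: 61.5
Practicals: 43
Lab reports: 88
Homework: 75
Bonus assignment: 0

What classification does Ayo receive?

Merit

Weighted total:
  Peer review 61.5 × 0.45 = 27.675
  Practicals 43 × 0.2 = 8.6
  Lab reports 88 × 0.12 = 10.56
  Homework 75 × 0.23 = 17.25
Sum = 64.085
Bonus assignment: 64.085 + 0 = 64.085
64.085 is ≥ 64 and < 90 → Merit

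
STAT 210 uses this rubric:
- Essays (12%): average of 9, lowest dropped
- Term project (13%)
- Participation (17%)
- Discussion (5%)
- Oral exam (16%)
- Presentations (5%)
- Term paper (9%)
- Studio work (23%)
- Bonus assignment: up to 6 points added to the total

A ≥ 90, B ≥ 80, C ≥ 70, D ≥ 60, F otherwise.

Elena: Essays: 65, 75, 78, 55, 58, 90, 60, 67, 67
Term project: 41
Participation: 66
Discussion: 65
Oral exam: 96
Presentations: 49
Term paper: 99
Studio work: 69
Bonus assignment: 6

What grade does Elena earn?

C

Essays: drop 55 → average of remaining 8 = 560/8 = 70
Weighted total:
  Essays 70 × 0.12 = 8.4
  Term project 41 × 0.13 = 5.33
  Participation 66 × 0.17 = 11.22
  Discussion 65 × 0.05 = 3.25
  Oral exam 96 × 0.16 = 15.36
  Presentations 49 × 0.05 = 2.45
  Term paper 99 × 0.09 = 8.91
  Studio work 69 × 0.23 = 15.87
Sum = 70.79
Bonus assignment: 70.79 + 6 = 76.79
76.79 is ≥ 70 and < 80 → C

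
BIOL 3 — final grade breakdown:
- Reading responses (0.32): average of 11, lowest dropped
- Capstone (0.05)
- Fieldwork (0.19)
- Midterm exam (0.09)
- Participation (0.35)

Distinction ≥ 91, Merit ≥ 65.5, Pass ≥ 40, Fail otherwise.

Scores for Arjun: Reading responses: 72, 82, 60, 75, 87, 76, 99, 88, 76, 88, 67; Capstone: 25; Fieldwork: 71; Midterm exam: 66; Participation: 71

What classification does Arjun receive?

Merit

Reading responses: drop 60 → average of remaining 10 = 810/10 = 81
Weighted total:
  Reading responses 81 × 0.32 = 25.92
  Capstone 25 × 0.05 = 1.25
  Fieldwork 71 × 0.19 = 13.49
  Midterm exam 66 × 0.09 = 5.94
  Participation 71 × 0.35 = 24.85
Sum = 71.45
71.45 is ≥ 65.5 and < 91 → Merit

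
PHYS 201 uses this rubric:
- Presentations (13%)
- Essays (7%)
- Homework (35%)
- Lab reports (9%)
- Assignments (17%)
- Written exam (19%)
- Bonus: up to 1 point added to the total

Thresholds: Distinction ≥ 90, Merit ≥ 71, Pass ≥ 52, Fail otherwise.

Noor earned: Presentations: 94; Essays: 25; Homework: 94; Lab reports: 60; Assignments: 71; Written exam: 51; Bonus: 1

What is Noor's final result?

Merit

Weighted total:
  Presentations 94 × 0.13 = 12.22
  Essays 25 × 0.07 = 1.75
  Homework 94 × 0.35 = 32.9
  Lab reports 60 × 0.09 = 5.4
  Assignments 71 × 0.17 = 12.07
  Written exam 51 × 0.19 = 9.69
Sum = 74.03
Bonus: 74.03 + 1 = 75.03
75.03 is ≥ 71 and < 90 → Merit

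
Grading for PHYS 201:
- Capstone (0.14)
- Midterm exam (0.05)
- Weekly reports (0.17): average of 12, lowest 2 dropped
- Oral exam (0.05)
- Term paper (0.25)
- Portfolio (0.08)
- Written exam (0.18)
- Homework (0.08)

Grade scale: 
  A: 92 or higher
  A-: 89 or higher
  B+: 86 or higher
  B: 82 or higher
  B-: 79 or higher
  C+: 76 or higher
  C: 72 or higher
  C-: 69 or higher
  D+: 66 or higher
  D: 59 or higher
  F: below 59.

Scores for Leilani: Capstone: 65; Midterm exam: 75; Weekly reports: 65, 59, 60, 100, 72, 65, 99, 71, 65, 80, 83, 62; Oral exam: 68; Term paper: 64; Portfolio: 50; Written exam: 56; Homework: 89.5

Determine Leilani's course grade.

D+

Weekly reports: drop 59, 60 → average of remaining 10 = 762/10 = 76.2
Weighted total:
  Capstone 65 × 0.14 = 9.1
  Midterm exam 75 × 0.05 = 3.75
  Weekly reports 76.2 × 0.17 = 12.954
  Oral exam 68 × 0.05 = 3.4
  Term paper 64 × 0.25 = 16
  Portfolio 50 × 0.08 = 4
  Written exam 56 × 0.18 = 10.08
  Homework 89.5 × 0.08 = 7.16
Sum = 66.444
66.444 is ≥ 66 and < 69 → D+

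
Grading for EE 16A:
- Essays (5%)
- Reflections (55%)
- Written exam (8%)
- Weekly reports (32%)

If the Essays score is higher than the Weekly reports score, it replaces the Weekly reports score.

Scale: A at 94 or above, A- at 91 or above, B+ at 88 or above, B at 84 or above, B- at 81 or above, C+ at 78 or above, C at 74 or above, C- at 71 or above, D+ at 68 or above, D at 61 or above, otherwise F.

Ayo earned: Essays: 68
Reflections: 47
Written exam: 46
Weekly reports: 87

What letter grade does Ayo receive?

Essays (68) ≤ Weekly reports (87), so Weekly reports stays at 87.
Weighted total:
  Essays 68 × 0.05 = 3.4
  Reflections 47 × 0.55 = 25.85
  Written exam 46 × 0.08 = 3.68
  Weekly reports 87 × 0.32 = 27.84
Sum = 60.77
60.77 < 61 → F

F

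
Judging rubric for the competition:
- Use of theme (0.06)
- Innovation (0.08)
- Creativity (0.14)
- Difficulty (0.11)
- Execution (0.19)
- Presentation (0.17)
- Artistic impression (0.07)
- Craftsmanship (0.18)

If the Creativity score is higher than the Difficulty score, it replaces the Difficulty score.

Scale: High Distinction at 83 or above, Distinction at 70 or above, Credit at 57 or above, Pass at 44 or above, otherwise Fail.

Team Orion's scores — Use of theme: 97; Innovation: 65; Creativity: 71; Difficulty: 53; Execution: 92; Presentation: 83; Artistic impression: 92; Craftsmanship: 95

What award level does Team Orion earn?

Creativity (71) > Difficulty (53), so Difficulty counts as 71.
Weighted total:
  Use of theme 97 × 0.06 = 5.82
  Innovation 65 × 0.08 = 5.2
  Creativity 71 × 0.14 = 9.94
  Difficulty 71 × 0.11 = 7.81
  Execution 92 × 0.19 = 17.48
  Presentation 83 × 0.17 = 14.11
  Artistic impression 92 × 0.07 = 6.44
  Craftsmanship 95 × 0.18 = 17.1
Sum = 83.9
83.9 ≥ 83 → High Distinction

High Distinction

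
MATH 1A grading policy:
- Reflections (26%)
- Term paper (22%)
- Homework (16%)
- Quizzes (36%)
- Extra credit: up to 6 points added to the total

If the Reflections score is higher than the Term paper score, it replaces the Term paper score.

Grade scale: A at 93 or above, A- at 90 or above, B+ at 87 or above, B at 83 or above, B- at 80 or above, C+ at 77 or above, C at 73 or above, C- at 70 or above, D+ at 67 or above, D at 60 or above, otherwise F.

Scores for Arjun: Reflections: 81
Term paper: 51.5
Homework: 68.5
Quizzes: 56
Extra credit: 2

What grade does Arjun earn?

Reflections (81) > Term paper (51.5), so Term paper counts as 81.
Weighted total:
  Reflections 81 × 0.26 = 21.06
  Term paper 81 × 0.22 = 17.82
  Homework 68.5 × 0.16 = 10.96
  Quizzes 56 × 0.36 = 20.16
Sum = 70
Extra credit: 70 + 2 = 72
72 is ≥ 70 and < 73 → C-

C-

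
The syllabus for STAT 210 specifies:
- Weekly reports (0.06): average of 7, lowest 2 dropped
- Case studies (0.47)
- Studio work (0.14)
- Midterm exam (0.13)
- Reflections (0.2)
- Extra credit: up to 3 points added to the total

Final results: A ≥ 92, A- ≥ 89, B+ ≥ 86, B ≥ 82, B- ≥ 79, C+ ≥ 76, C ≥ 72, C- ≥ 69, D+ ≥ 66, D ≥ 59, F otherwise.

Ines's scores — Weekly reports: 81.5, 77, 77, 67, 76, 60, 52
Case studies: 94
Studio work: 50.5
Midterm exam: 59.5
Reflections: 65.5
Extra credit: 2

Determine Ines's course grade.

Weekly reports: drop 52, 60 → average of remaining 5 = 378.5/5 = 75.7
Weighted total:
  Weekly reports 75.7 × 0.06 = 4.542
  Case studies 94 × 0.47 = 44.18
  Studio work 50.5 × 0.14 = 7.07
  Midterm exam 59.5 × 0.13 = 7.735
  Reflections 65.5 × 0.2 = 13.1
Sum = 76.627
Extra credit: 76.627 + 2 = 78.627
78.627 is ≥ 76 and < 79 → C+

C+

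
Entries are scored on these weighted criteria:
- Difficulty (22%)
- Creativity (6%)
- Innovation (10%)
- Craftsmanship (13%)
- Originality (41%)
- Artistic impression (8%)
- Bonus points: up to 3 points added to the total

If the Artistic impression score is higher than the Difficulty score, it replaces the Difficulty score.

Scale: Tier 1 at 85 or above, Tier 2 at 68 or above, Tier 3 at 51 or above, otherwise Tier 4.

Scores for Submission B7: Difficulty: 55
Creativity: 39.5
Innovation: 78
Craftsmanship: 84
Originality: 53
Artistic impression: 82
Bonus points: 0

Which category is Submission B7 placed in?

Artistic impression (82) > Difficulty (55), so Difficulty counts as 82.
Weighted total:
  Difficulty 82 × 0.22 = 18.04
  Creativity 39.5 × 0.06 = 2.37
  Innovation 78 × 0.1 = 7.8
  Craftsmanship 84 × 0.13 = 10.92
  Originality 53 × 0.41 = 21.73
  Artistic impression 82 × 0.08 = 6.56
Sum = 67.42
Bonus points: 67.42 + 0 = 67.42
67.42 is ≥ 51 and < 68 → Tier 3

Tier 3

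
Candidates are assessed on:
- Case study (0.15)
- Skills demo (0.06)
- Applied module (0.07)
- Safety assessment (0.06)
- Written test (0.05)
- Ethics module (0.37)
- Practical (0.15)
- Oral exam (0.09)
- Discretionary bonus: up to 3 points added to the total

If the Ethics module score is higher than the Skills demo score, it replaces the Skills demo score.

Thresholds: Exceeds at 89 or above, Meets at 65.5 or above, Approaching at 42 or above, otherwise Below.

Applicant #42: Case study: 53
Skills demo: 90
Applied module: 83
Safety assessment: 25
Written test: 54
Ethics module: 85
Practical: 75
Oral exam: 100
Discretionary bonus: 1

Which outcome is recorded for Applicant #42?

Meets

Ethics module (85) ≤ Skills demo (90), so Skills demo stays at 90.
Weighted total:
  Case study 53 × 0.15 = 7.95
  Skills demo 90 × 0.06 = 5.4
  Applied module 83 × 0.07 = 5.81
  Safety assessment 25 × 0.06 = 1.5
  Written test 54 × 0.05 = 2.7
  Ethics module 85 × 0.37 = 31.45
  Practical 75 × 0.15 = 11.25
  Oral exam 100 × 0.09 = 9
Sum = 75.06
Discretionary bonus: 75.06 + 1 = 76.06
76.06 is ≥ 65.5 and < 89 → Meets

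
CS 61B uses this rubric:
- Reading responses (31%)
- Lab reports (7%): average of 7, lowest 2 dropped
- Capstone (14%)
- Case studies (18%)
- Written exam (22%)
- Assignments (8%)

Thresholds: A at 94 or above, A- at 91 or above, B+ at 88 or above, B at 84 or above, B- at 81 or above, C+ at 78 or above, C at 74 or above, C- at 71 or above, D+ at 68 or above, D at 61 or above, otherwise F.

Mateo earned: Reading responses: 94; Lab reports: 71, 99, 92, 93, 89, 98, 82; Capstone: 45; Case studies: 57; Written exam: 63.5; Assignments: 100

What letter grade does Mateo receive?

Lab reports: drop 71, 82 → average of remaining 5 = 471/5 = 94.2
Weighted total:
  Reading responses 94 × 0.31 = 29.14
  Lab reports 94.2 × 0.07 = 6.594
  Capstone 45 × 0.14 = 6.3
  Case studies 57 × 0.18 = 10.26
  Written exam 63.5 × 0.22 = 13.97
  Assignments 100 × 0.08 = 8
Sum = 74.264
74.264 is ≥ 74 and < 78 → C

C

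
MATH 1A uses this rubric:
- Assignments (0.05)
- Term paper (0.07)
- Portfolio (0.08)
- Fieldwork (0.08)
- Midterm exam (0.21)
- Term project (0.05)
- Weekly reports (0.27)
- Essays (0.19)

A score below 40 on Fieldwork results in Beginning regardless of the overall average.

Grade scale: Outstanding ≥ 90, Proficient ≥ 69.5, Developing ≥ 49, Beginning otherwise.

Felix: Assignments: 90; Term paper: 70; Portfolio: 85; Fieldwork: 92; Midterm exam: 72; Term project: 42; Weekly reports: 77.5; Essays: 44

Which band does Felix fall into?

Fieldwork score 92 ≥ 40: minimum met.
Weighted total:
  Assignments 90 × 0.05 = 4.5
  Term paper 70 × 0.07 = 4.9
  Portfolio 85 × 0.08 = 6.8
  Fieldwork 92 × 0.08 = 7.36
  Midterm exam 72 × 0.21 = 15.12
  Term project 42 × 0.05 = 2.1
  Weekly reports 77.5 × 0.27 = 20.925
  Essays 44 × 0.19 = 8.36
Sum = 70.065
70.065 is ≥ 69.5 and < 90 → Proficient

Proficient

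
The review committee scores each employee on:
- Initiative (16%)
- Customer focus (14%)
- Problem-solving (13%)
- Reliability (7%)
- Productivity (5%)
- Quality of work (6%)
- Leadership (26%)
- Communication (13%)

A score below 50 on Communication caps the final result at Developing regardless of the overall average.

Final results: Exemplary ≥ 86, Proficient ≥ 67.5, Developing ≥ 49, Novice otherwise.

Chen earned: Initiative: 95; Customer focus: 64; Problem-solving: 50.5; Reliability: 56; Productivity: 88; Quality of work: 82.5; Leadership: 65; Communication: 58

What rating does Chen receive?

Proficient

Communication score 58 ≥ 50: minimum met.
Weighted total:
  Initiative 95 × 0.16 = 15.2
  Customer focus 64 × 0.14 = 8.96
  Problem-solving 50.5 × 0.13 = 6.565
  Reliability 56 × 0.07 = 3.92
  Productivity 88 × 0.05 = 4.4
  Quality of work 82.5 × 0.06 = 4.95
  Leadership 65 × 0.26 = 16.9
  Communication 58 × 0.13 = 7.54
Sum = 68.435
68.435 is ≥ 67.5 and < 86 → Proficient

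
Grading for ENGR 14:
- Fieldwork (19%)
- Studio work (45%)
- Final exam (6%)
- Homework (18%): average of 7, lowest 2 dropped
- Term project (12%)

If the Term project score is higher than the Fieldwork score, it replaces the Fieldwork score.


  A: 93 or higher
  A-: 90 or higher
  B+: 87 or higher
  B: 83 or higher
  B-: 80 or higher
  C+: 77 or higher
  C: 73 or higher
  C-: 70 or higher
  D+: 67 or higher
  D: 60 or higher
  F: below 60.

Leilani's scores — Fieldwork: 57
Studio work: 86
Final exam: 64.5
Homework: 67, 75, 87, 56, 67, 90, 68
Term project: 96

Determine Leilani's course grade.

B

Homework: drop 56, 67 → average of remaining 5 = 387/5 = 77.4
Term project (96) > Fieldwork (57), so Fieldwork counts as 96.
Weighted total:
  Fieldwork 96 × 0.19 = 18.24
  Studio work 86 × 0.45 = 38.7
  Final exam 64.5 × 0.06 = 3.87
  Homework 77.4 × 0.18 = 13.932
  Term project 96 × 0.12 = 11.52
Sum = 86.262
86.262 is ≥ 83 and < 87 → B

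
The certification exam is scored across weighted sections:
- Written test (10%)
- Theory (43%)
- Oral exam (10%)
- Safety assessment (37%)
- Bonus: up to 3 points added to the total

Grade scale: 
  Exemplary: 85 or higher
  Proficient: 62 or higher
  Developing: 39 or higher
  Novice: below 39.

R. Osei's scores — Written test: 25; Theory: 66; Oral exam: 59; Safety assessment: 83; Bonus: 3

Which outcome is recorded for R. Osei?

Weighted total:
  Written test 25 × 0.1 = 2.5
  Theory 66 × 0.43 = 28.38
  Oral exam 59 × 0.1 = 5.9
  Safety assessment 83 × 0.37 = 30.71
Sum = 67.49
Bonus: 67.49 + 3 = 70.49
70.49 is ≥ 62 and < 85 → Proficient

Proficient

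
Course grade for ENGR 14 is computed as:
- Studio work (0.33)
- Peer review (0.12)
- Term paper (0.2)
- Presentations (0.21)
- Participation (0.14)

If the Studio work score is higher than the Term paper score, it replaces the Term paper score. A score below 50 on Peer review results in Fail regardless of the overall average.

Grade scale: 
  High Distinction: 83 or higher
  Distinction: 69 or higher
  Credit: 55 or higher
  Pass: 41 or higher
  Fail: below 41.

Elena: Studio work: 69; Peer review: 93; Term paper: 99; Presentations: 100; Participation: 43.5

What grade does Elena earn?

Distinction

Studio work (69) ≤ Term paper (99), so Term paper stays at 99.
Peer review score 93 ≥ 50: minimum met.
Weighted total:
  Studio work 69 × 0.33 = 22.77
  Peer review 93 × 0.12 = 11.16
  Term paper 99 × 0.2 = 19.8
  Presentations 100 × 0.21 = 21
  Participation 43.5 × 0.14 = 6.09
Sum = 80.82
80.82 is ≥ 69 and < 83 → Distinction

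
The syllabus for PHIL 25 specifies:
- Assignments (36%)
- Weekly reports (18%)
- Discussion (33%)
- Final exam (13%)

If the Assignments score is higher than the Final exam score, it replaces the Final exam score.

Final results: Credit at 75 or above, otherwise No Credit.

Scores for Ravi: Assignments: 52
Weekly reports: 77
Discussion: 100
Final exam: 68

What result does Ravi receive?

Assignments (52) ≤ Final exam (68), so Final exam stays at 68.
Weighted total:
  Assignments 52 × 0.36 = 18.72
  Weekly reports 77 × 0.18 = 13.86
  Discussion 100 × 0.33 = 33
  Final exam 68 × 0.13 = 8.84
Sum = 74.42
74.42 < 75 → No Credit

No Credit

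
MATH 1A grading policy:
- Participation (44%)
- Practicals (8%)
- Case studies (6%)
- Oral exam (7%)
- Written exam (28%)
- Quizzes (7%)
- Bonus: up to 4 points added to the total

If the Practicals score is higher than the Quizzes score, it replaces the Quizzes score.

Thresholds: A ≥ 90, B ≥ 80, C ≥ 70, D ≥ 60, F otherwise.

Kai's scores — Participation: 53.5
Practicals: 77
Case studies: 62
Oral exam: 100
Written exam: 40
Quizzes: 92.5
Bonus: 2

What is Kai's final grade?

Practicals (77) ≤ Quizzes (92.5), so Quizzes stays at 92.5.
Weighted total:
  Participation 53.5 × 0.44 = 23.54
  Practicals 77 × 0.08 = 6.16
  Case studies 62 × 0.06 = 3.72
  Oral exam 100 × 0.07 = 7
  Written exam 40 × 0.28 = 11.2
  Quizzes 92.5 × 0.07 = 6.475
Sum = 58.095
Bonus: 58.095 + 2 = 60.095
60.095 is ≥ 60 and < 70 → D

D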